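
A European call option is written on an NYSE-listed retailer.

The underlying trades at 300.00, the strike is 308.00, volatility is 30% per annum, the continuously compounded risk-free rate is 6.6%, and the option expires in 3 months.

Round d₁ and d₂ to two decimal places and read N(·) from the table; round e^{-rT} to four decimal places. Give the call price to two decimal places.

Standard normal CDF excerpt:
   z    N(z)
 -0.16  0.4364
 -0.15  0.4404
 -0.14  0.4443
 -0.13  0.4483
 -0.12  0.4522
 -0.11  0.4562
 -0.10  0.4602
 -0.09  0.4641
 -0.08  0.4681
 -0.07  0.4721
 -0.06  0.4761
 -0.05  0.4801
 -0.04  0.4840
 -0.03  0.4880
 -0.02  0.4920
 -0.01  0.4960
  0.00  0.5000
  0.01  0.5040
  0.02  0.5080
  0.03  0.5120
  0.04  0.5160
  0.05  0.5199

σ√T = 0.3 × 0.5000 = 0.1500
d₁ = [ln(300/308) + (0.066 + 0.3²/2)·0.25] / 0.1500 = [-0.0263 + 0.0278] / 0.1500 = 0.0096 ≈ 0.01
d₂ = d₁ − σ√T = 0.0096 − 0.1500 = -0.1404 ≈ -0.14
e^(−rT) = e^(−0.066·0.25) = 0.9836
N(d₁) = N(0.01) = 0.5040;  N(d₂) = N(-0.14) = 0.4443
C = 300·0.5040 − 308·0.9836·0.4443 = 151.2000 − 134.6002 = 16.5998

16.60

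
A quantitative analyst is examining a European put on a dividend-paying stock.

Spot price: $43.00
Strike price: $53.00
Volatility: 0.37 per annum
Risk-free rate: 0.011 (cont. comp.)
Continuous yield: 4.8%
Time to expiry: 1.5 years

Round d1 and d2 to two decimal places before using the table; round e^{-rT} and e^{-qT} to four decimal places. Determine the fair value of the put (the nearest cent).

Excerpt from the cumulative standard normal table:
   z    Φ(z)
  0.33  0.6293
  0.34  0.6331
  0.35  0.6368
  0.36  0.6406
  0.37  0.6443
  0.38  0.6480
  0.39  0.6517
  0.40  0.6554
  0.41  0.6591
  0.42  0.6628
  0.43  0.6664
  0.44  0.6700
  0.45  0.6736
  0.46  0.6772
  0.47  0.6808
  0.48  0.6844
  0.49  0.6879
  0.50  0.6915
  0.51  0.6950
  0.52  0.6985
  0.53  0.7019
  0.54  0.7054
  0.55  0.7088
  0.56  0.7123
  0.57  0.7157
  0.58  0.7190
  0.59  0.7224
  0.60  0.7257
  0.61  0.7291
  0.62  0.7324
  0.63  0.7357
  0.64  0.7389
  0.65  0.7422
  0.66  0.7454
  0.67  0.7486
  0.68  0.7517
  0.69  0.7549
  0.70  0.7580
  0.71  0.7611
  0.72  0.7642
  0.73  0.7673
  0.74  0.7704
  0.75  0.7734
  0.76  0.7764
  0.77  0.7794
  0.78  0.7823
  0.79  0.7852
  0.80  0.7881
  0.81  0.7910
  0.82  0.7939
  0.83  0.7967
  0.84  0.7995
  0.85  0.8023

σ√T = 0.37·√1.5 = 0.4532
ln(S/K) + (r − q + σ²/2)T = ln(43/53) + (0.011 − 0.048 + 0.37²/2)·1.5 = -0.2091 + 0.0472 = -0.1619
d₁ = -0.1619 / 0.4532 = -0.3573 ≈ -0.36
d₂ = d₁ − σ√T = -0.3573 − 0.4532 = -0.8105 ≈ -0.81
exp(−qT) = exp(−0.048·1.5) = 0.9305;  exp(−rT) = exp(−0.011·1.5) = 0.9836
P = 53·0.9836·N(0.81) − 43·0.9305·N(0.36) = 53·0.9836·0.7910 − 43·0.9305·0.6406 = 41.2355 − 25.6314 = 15.6041

$15.60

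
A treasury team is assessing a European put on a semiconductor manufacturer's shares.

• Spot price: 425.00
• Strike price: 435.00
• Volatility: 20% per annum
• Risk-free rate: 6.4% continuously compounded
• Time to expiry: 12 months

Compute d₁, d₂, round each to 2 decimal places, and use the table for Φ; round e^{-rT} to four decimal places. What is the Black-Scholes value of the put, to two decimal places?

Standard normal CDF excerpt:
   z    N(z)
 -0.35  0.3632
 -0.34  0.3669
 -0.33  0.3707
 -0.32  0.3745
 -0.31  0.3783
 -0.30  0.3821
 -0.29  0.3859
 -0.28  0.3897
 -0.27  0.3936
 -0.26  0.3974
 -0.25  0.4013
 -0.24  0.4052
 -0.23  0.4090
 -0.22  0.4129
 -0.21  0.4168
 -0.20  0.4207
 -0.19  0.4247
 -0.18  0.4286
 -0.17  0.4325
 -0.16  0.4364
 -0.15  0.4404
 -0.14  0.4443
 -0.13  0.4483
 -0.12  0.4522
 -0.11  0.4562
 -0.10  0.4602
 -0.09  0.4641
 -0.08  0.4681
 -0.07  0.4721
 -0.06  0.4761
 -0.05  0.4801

25.38

T = 1;  σ√T = 0.2000
ln(S/K) + (r + σ²/2)T = ln(425/435) + (0.064 + 0.2²/2)·1 = -0.0233 + 0.0840 = 0.0607
d₁ = 0.0607 / 0.2000 = 0.3037 ⇒ 0.30
d₂ = d₁ − σ√T = 0.3037 − 0.2000 = 0.1037 ⇒ 0.10
e^(−rT) = e^(−0.064·1) = 0.9380
P = 435·0.9380·N(-0.10) − 425·N(-0.30) = 435·0.9380·0.4602 − 425·0.3821 = 187.7754 − 162.3925 = 25.3829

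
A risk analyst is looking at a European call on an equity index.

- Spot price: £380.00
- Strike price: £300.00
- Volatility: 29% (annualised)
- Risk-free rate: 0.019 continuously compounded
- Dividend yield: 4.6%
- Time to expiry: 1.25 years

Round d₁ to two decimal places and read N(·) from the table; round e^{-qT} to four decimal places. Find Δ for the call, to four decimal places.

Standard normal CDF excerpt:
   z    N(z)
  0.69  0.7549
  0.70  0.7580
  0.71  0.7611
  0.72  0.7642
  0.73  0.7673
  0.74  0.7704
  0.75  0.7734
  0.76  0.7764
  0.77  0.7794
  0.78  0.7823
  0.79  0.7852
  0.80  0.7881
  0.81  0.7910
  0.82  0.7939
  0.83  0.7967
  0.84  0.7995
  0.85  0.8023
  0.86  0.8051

σ√T = 0.29 × 1.1180 = 0.3242
d₁ = [ln(380/300) + (0.019 − 0.046 + ½·0.29²)·1.25] / (σ√T) = (0.2364 + 0.0188) / 0.3242 = 0.7871 → 0.79
N(d₁) = N(0.79) = 0.7852
Δ_call = exp(−qT)·N(d₁) = 0.9441·0.7852 = 0.7413

0.7413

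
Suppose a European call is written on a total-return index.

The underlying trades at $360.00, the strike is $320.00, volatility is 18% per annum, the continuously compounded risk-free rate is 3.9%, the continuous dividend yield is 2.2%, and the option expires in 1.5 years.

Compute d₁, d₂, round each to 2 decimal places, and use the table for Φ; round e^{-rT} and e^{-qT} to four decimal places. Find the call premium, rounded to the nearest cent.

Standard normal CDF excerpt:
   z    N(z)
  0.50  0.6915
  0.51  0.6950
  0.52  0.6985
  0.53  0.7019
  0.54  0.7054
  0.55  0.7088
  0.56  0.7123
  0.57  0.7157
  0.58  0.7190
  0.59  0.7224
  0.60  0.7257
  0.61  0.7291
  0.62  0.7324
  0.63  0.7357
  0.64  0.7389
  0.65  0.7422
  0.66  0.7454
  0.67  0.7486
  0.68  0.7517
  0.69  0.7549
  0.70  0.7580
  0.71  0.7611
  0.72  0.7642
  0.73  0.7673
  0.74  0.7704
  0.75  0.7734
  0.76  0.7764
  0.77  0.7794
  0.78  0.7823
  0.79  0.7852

$57.51

T = 1.5;  σ√T = 0.2205
d₁ = [ln(360/320) + (0.039 − 0.022 + 0.18²/2)·1.5] / 0.2205 = [0.1178 + 0.0498] / 0.2205 = 0.7602 → 0.76
d₂ = d₁ − σ√T = 0.7602 − 0.2205 = 0.5397 → 0.54
exp(−qT) = exp(−0.022·1.5) = 0.9675;  exp(−rT) = exp(−0.039·1.5) = 0.9432
N(d₁) = N(0.76) = 0.7764;  N(d₂) = N(0.54) = 0.7054
C = 360·0.9675·0.7764 − 320·0.9432·0.7054 = 270.4201 − 212.9066 = 57.5135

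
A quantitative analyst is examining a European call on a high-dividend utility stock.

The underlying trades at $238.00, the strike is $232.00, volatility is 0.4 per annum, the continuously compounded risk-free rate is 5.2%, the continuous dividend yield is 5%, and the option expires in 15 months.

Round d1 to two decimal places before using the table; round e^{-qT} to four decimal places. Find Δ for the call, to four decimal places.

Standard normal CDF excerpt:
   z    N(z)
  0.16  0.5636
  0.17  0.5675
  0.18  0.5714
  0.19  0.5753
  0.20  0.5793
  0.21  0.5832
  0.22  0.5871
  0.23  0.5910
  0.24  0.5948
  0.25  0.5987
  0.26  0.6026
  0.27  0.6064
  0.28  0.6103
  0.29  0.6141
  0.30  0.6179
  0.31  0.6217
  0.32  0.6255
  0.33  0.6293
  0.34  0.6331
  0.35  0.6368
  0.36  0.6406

σ√T = 0.4 × 1.1180 = 0.4472
d₁ = [ln(238/232) + (0.052 − 0.05 + 0.4²/2)·1.25] / 0.4472 = [0.0255 + 0.1025] / 0.4472 = 0.2863 → 0.29
N(d₁) = N(0.29) = 0.6141
Δ_call = e^(−qT)·N(d₁) = 0.9394·0.6141 = 0.5769

0.5769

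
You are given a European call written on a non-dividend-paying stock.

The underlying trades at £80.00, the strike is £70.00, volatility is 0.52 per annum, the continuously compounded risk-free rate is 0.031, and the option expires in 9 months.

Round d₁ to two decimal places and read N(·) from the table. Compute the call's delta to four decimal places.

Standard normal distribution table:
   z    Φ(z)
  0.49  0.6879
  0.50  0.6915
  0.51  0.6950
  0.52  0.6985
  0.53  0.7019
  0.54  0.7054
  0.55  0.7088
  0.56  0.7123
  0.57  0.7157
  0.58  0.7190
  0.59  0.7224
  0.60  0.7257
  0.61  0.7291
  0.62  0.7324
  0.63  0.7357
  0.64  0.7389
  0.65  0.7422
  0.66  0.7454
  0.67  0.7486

T = 0.75;  σ√T = 0.4503
ln(S/K) + (r + σ²/2)T = ln(80/70) + (0.031 + 0.52²/2)·0.75 = 0.1335 + 0.1247 = 0.2582
d₁ = 0.2582 / 0.4503 = 0.5733 ≈ 0.57
N(d₁) = N(0.57) = 0.7157
Δ_call = N(d₁) = 0.7157

0.7157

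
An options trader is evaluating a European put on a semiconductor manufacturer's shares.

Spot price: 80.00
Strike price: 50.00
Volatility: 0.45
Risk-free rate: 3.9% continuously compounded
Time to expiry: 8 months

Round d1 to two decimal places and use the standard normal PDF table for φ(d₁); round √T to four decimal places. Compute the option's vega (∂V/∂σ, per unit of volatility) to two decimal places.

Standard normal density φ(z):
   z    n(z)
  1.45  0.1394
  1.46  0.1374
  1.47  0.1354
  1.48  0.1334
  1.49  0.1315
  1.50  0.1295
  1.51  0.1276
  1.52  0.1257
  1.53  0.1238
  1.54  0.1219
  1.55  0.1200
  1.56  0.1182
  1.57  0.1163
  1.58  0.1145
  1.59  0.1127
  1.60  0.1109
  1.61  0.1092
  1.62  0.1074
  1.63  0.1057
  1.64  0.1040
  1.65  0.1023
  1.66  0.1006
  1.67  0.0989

8.09

σ√T = 0.45 × 0.8165 = 0.3674
d₁ = [ln(80/50) + (0.039 + ½·0.45²)·0.6667] / (σ√T) = (0.4700 + 0.0935) / 0.3674 = 1.5337 which rounds to 1.53
√T = √0.6667 = 0.8165
φ(d₁) = φ(1.53) = 0.1238
vega = S·φ(d₁)·√T = 80·0.1238·0.8165 = 8.0866
(Call and put vega coincide under Black-Scholes.)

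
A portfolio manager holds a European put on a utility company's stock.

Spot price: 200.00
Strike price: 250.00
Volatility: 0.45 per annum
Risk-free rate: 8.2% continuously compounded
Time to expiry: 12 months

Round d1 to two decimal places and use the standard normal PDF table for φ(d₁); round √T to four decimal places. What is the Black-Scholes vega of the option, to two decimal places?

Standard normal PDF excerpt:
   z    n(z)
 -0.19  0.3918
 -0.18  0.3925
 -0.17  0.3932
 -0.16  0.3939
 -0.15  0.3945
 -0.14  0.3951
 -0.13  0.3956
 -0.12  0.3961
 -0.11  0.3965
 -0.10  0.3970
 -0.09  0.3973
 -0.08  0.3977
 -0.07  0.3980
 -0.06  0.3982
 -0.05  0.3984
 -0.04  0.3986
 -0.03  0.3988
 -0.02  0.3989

σ√T = 0.45 × 1.0000 = 0.4500
ln(S/K) + (r + σ²/2)T = ln(200/250) + (0.082 + 0.45²/2)·1 = -0.2231 + 0.1833 = -0.0399
d₁ = -0.0399 / 0.4500 = -0.0887 → -0.09
√T = √1 = 1.0000
φ(d₁) = φ(-0.09) = 0.3973
vega = S·φ(d₁)·√T = 200·0.3973·1.0000 = 79.4600

79.46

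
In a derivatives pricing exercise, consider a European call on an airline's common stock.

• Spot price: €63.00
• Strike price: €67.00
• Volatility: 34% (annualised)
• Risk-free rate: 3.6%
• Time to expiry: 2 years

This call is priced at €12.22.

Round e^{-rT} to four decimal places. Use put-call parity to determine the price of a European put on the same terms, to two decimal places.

exp(−rT) = exp(−0.036·2) = 0.9305
Put-call parity: C − P = S − K·e^(−rT) = 63 − 67·0.9305 = 63 − 62.3435 = 0.6565
P = C − (C − P) = 12.22 − (0.6565) = 11.5635

€11.56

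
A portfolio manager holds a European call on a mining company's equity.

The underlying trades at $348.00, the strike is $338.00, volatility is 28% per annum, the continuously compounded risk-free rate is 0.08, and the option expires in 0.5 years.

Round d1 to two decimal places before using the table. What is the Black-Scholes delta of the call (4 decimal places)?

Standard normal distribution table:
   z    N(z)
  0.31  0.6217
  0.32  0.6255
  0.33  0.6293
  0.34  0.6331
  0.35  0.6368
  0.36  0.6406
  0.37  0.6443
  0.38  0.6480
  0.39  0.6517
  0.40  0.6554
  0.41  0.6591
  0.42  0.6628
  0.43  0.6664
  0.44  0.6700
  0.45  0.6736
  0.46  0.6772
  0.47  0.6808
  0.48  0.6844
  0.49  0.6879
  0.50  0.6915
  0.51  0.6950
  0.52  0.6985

σ√T = 0.28·√0.5 = 0.1980
d₁ = [ln(348/338) + (0.08 + ½·0.28²)·0.5] / (σ√T) = (0.0292 + 0.0596) / 0.1980 = 0.4483 ≈ 0.45
N(d₁) = N(0.45) = 0.6736
Δ_call = N(d₁) = 0.6736

0.6736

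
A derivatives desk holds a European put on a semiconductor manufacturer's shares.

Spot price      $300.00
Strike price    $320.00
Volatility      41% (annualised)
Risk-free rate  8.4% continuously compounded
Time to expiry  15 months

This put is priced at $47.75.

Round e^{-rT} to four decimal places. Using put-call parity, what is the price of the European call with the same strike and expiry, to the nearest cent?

$59.65

e^(−rT) = e^(−0.084·1.25) = 0.9003
Put-call parity: C − P = S − K·e^(−rT) = 300 − 320·0.9003 = 300 − 288.0960 = 11.9040
C = P + (C − P) = 47.75 + (11.9040) = 59.6540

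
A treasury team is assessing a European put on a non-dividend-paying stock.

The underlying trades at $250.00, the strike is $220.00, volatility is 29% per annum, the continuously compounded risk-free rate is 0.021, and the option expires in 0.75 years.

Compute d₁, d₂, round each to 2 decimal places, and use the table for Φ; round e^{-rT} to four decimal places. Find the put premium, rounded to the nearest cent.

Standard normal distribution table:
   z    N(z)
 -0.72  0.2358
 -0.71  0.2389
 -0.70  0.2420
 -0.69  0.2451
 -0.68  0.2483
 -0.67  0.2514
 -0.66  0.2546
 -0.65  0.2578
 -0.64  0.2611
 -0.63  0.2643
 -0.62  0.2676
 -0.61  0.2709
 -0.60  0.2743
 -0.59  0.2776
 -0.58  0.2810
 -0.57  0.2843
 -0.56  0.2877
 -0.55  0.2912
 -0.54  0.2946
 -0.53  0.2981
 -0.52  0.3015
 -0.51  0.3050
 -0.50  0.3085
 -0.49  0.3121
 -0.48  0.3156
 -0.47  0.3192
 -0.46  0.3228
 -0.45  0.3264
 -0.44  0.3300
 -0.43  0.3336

σ√T = 0.29 × 0.8660 = 0.2511
d₁ = [ln(250/220) + (0.021 + ½·0.29²)·0.75] / (σ√T) = (0.1278 + 0.0473) / 0.2511 = 0.6973 which rounds to 0.70
d₂ = 0.6973 − 0.2511 = 0.4461 which rounds to 0.45
exp(−rT) = exp(−0.021·0.75) = 0.9844
N(−d₂) = N(-0.45) = 0.3264;  N(−d₁) = N(-0.70) = 0.2420
P = 220·0.9844·0.3264 − 250·0.2420 = 70.6878 − 60.5000 = 10.1878

$10.19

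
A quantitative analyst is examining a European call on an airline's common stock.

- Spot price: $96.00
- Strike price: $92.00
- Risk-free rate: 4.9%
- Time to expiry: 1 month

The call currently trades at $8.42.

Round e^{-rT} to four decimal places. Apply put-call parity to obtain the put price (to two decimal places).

$4.04

exp(−rT) = exp(−0.049·0.08333) = 0.9959
Put-call parity: C − P = S − K·e^(−rT) = 96 − 92·0.9959 = 96 − 91.6228 = 4.3772
P = C − (C − P) = 8.42 − (4.3772) = 4.0428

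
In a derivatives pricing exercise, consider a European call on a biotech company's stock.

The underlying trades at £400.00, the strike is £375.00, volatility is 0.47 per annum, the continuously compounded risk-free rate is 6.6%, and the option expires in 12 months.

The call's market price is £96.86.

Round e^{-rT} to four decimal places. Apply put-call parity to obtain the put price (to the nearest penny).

£47.90

e^(−rT) = e^(−0.066·1) = 0.9361
Put-call parity: C − P = S − K·e^(−rT) = 400 − 375·0.9361 = 400 − 351.0375 = 48.9625
P = C − (C − P) = 96.86 − (48.9625) = 47.8975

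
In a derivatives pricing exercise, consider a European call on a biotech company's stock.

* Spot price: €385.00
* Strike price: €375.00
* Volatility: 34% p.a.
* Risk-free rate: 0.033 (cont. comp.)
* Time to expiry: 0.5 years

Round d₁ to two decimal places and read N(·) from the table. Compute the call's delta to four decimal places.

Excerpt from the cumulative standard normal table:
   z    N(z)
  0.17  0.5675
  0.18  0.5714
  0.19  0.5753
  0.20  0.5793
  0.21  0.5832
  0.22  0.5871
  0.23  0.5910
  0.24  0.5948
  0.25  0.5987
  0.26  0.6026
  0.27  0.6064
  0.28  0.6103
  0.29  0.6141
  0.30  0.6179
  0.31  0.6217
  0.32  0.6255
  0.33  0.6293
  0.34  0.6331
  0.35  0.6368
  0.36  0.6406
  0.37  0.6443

0.6179

σ√T = 0.34 × 0.7071 = 0.2404
ln(S/K) + (r + σ²/2)T = ln(385/375) + (0.033 + 0.34²/2)·0.5 = 0.0263 + 0.0454 = 0.0717
d₁ = 0.0717 / 0.2404 = 0.2983 → 0.30
N(d₁) = N(0.30) = 0.6179
Δ_call = N(d₁) = 0.6179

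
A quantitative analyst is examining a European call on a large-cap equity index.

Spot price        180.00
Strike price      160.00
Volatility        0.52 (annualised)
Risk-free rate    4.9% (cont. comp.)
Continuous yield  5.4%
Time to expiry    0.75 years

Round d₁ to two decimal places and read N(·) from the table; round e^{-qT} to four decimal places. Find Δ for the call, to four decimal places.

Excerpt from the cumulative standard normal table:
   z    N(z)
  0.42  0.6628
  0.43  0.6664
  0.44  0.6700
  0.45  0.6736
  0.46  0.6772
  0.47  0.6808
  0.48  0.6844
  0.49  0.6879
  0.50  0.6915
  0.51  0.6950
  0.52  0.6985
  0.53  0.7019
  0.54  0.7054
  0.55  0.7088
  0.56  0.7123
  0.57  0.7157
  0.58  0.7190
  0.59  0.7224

0.6572

σ√T = 0.52·√0.75 = 0.4503
d₁ = [ln(180/160) + (0.049 − 0.054 + 0.52²/2)·0.75] / 0.4503 = [0.1178 + 0.0977] / 0.4503 = 0.4784 ⇒ 0.48
N(d₁) = N(0.48) = 0.6844
Δ_call = exp(−qT)·N(d₁) = 0.9603·0.6844 = 0.6572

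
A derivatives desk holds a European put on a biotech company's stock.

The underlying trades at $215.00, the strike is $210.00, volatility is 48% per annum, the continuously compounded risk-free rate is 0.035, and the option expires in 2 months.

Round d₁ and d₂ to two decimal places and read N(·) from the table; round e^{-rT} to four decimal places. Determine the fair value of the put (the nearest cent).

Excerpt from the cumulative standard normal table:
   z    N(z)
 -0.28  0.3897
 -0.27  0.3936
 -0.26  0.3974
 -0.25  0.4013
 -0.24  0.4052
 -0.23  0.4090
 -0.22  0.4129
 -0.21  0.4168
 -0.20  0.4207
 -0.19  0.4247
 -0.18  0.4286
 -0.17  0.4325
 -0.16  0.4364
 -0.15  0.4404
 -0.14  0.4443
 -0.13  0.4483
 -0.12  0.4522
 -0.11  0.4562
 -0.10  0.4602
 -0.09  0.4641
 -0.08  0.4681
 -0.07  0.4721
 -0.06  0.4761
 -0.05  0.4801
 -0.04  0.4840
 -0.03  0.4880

σ√T = 0.48·√0.1667 = 0.1960
d₁ = [ln(215/210) + (0.035 + 0.48²/2)·0.1667] / 0.1960 = [0.0235 + 0.0250] / 0.1960 = 0.2478 ≈ 0.25
d₂ = d₁ − σ√T = 0.2478 − 0.1960 = 0.0519 ≈ 0.05
exp(−rT) = exp(−0.035·0.1667) = 0.9942
P = 210·0.9942·N(-0.05) − 215·N(-0.25) = 210·0.9942·0.4801 − 215·0.4013 = 100.2362 − 86.2795 = 13.9567

$13.96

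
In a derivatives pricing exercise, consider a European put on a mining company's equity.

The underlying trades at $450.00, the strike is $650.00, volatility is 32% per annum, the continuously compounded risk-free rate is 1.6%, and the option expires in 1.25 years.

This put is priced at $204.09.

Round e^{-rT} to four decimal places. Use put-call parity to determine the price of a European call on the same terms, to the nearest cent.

$16.96

e^(−rT) = e^(−0.016·1.25) = 0.9802
Put-call parity: C − P = S − K·e^(−rT) = 450 − 650·0.9802 = 450 − 637.1300 = -187.1300
C = P + (C − P) = 204.09 + (-187.1300) = 16.9600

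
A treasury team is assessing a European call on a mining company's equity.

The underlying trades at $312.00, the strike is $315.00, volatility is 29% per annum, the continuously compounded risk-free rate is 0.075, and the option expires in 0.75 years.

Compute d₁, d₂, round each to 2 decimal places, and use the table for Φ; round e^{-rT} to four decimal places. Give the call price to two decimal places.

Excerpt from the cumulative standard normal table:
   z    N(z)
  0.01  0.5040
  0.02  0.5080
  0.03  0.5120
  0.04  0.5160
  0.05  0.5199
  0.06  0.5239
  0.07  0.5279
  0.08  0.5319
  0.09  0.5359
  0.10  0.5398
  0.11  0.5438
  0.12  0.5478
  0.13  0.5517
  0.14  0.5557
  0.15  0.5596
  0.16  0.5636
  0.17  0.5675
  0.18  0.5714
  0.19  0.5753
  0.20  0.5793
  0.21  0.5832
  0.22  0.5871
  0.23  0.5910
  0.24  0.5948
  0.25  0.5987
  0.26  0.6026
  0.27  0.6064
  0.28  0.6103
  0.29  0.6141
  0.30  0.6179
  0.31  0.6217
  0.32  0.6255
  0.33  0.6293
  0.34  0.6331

$37.97

T = 0.75;  σ√T = 0.2511
ln(S/K) + (r + σ²/2)T = ln(312/315) + (0.075 + 0.29²/2)·0.75 = -0.0096 + 0.0878 = 0.0782
d₁ = 0.0782 / 0.2511 = 0.3114 → 0.31
d₂ = d₁ − σ√T = 0.3114 − 0.2511 = 0.0603 → 0.06
exp(−rT) = exp(−0.075·0.75) = 0.9453
N(d₁) = N(0.31) = 0.6217;  N(d₂) = N(0.06) = 0.5239
C = 312·0.6217 − 315·0.9453·0.5239 = 193.9704 − 156.0014 = 37.9690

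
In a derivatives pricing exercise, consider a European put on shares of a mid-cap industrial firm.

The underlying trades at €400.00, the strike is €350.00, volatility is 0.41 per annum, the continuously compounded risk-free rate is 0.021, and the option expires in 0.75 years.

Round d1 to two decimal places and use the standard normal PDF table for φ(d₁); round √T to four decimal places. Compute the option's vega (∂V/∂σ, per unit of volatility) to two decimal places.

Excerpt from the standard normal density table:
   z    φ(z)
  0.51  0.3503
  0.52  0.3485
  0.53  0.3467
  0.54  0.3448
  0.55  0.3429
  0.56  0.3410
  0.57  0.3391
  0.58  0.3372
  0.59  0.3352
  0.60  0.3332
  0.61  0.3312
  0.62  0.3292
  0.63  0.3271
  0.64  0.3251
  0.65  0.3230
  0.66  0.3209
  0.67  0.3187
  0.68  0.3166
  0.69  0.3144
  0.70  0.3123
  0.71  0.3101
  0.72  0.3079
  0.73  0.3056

115.42

σ√T = 0.41 × 0.8660 = 0.3551
ln(S/K) + (r + σ²/2)T = ln(400/350) + (0.021 + 0.41²/2)·0.75 = 0.1335 + 0.0788 = 0.2123
d₁ = 0.2123 / 0.3551 = 0.5980 ⇒ 0.60
√T = √0.75 = 0.8660
φ(d₁) = φ(0.60) = 0.3332
vega = S·φ(d₁)·√T = 400·0.3332·0.8660 = 115.4205
(Call and put vega coincide under Black-Scholes.)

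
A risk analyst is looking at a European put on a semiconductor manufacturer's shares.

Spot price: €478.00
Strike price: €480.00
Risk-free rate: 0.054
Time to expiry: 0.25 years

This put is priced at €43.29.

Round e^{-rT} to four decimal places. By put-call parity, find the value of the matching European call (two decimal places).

€47.72

exp(−rT) = exp(−0.054·0.25) = 0.9866
Put-call parity: C − P = S − K·e^(−rT) = 478 − 480·0.9866 = 478 − 473.5680 = 4.4320
C = P + (C − P) = 43.29 + (4.4320) = 47.7220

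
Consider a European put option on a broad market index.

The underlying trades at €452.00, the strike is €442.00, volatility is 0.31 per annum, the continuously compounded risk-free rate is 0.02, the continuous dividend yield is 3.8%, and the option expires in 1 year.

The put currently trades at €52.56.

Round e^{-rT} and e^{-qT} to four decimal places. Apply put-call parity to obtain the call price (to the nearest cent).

€54.45

e^(−qT) = e^(−0.038·1) = 0.9627;  e^(−rT) = e^(−0.02·1) = 0.9802
Put-call parity: C − P = S·e^(−qT) − K·e^(−rT) = 452·0.9627 − 442·0.9802 = 435.1404 − 433.2484 = 1.8920
C = P + (C − P) = 52.56 + (1.8920) = 54.4520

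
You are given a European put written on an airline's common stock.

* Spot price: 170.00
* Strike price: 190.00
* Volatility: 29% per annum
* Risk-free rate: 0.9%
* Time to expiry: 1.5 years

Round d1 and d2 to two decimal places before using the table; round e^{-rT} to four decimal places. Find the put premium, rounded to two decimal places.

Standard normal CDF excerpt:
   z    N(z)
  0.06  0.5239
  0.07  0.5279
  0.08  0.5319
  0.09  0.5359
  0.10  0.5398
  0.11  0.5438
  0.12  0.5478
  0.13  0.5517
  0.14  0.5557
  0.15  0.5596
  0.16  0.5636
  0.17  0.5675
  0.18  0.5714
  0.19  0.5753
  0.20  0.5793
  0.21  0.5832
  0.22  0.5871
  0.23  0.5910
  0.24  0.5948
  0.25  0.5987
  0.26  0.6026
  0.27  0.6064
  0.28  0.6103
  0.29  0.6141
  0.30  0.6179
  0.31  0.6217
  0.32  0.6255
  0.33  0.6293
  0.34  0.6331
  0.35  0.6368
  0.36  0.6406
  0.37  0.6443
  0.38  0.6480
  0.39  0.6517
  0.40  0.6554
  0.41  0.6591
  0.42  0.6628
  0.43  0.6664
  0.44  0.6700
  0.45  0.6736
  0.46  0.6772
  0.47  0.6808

34.50

T = 1.5;  σ√T = 0.3552
d₁ = [ln(170/190) + (0.009 + ½·0.29²)·1.5] / (σ√T) = (-0.1112 + 0.0766) / 0.3552 = -0.0976 ≈ -0.10
d₂ = -0.0976 − 0.3552 = -0.4527 ≈ -0.45
exp(−rT) = exp(−0.009·1.5) = 0.9866
P = 190·0.9866·N(0.45) − 170·N(0.10) = 190·0.9866·0.6736 − 170·0.5398 = 126.2690 − 91.7660 = 34.5030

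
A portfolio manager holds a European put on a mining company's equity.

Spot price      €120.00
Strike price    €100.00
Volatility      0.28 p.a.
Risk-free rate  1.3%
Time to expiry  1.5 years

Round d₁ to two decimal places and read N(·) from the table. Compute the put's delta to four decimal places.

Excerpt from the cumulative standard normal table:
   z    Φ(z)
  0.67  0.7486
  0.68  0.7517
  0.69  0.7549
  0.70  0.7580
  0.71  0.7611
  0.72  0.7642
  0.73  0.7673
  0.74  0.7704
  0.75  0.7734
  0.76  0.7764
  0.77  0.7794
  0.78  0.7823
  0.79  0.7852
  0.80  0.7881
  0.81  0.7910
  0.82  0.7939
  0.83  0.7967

σ√T = 0.28 × 1.2247 = 0.3429
ln(S/K) + (r + σ²/2)T = ln(120/100) + (0.013 + 0.28²/2)·1.5 = 0.1823 + 0.0783 = 0.2606
d₁ = 0.2606 / 0.3429 = 0.7600 ⇒ 0.76
N(d₁) = N(0.76) = 0.7764
Δ_put = N(d₁) − 1 = 0.7764 − 1 = -0.2236

-0.2236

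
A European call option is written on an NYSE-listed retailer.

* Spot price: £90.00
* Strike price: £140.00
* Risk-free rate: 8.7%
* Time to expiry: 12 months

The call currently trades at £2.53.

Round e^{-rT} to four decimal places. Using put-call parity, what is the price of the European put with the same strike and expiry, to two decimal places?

exp(−rT) = exp(−0.087·1) = 0.9167
Put-call parity: C − P = S − K·e^(−rT) = 90 − 140·0.9167 = 90 − 128.3380 = -38.3380
P = C − (C − P) = 2.53 − (-38.3380) = 40.8680

£40.87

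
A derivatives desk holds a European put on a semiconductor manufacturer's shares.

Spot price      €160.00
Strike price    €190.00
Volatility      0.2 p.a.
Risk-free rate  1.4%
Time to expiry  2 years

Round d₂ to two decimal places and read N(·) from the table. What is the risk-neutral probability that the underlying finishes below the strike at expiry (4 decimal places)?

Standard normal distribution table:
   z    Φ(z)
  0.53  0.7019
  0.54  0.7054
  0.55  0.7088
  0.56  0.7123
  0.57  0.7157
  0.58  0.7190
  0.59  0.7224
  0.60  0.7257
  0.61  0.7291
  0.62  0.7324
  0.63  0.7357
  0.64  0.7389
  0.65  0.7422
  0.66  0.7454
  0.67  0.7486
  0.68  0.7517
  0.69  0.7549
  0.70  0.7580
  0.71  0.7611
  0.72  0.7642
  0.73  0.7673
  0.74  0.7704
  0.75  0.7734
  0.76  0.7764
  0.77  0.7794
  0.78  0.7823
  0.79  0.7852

T = 2;  σ√T = 0.2828
d₁ = [ln(160/190) + (0.014 + 0.2²/2)·2] / 0.2828 = [-0.1719 + 0.0680] / 0.2828 = -0.3672 ⇒ -0.37
d₂ = d₁ − σ√T = -0.3672 − 0.2828 = -0.6500 ⇒ -0.65
Pr(exercise) under Q = N(−d₂) = N(0.65) = 0.7422

0.7422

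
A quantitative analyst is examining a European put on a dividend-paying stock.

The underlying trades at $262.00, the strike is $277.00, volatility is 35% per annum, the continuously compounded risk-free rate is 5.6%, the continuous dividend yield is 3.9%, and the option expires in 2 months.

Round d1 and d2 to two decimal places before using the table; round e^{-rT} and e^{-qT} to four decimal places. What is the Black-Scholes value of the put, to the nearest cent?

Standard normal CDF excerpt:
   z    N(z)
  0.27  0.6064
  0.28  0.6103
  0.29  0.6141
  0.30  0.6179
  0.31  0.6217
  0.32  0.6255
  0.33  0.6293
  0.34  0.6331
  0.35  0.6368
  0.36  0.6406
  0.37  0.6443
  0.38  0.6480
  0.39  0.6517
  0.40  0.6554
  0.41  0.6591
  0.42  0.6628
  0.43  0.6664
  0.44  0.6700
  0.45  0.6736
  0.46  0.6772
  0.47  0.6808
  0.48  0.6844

σ√T = 0.35·√0.1667 = 0.1429
ln(S/K) + (r − q + σ²/2)T = ln(262/277) + (0.056 − 0.039 + 0.35²/2)·0.1667 = -0.0557 + 0.0130 = -0.0426
d₁ = -0.0426 / 0.1429 = -0.2984 → -0.30
d₂ = d₁ − σ√T = -0.2984 − 0.1429 = -0.4412 → -0.44
exp(−qT) = exp(−0.039·0.1667) = 0.9935;  exp(−rT) = exp(−0.056·0.1667) = 0.9907
P = 277·0.9907·N(0.44) − 262·0.9935·N(0.30) = 277·0.9907·0.6700 − 262·0.9935·0.6179 = 183.8640 − 160.8375 = 23.0265

$23.03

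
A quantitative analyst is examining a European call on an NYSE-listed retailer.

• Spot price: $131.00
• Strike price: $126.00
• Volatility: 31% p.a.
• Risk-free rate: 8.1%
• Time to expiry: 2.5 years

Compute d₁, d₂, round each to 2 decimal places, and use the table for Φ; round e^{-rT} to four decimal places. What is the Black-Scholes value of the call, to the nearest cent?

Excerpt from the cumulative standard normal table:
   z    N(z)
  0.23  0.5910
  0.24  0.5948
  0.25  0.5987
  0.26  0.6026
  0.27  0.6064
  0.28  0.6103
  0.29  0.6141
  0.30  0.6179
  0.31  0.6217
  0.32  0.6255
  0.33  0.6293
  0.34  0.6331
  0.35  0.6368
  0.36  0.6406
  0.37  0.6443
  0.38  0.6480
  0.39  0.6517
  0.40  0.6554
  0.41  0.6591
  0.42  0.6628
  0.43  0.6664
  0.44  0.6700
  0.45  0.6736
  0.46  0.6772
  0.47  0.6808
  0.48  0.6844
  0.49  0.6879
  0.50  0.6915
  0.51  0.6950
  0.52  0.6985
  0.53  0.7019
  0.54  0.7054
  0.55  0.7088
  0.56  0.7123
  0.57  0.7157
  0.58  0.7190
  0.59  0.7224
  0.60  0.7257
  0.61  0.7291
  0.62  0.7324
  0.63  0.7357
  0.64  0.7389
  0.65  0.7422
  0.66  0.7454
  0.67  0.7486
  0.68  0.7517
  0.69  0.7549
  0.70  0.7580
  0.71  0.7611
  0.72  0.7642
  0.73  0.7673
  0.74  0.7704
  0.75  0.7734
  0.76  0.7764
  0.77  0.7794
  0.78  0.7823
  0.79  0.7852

$39.31

T = 2.5;  σ√T = 0.4902
d₁ = [ln(131/126) + (0.081 + 0.31²/2)·2.5] / 0.4902 = [0.0389 + 0.3226] / 0.4902 = 0.7376 ≈ 0.74
d₂ = d₁ − σ√T = 0.7376 − 0.4902 = 0.2475 ≈ 0.25
exp(−rT) = exp(−0.081·2.5) = 0.8167
N(d₁) = N(0.74) = 0.7704;  N(d₂) = N(0.25) = 0.5987
C = 131·0.7704 − 126·0.8167·0.5987 = 100.9224 − 61.6087 = 39.3137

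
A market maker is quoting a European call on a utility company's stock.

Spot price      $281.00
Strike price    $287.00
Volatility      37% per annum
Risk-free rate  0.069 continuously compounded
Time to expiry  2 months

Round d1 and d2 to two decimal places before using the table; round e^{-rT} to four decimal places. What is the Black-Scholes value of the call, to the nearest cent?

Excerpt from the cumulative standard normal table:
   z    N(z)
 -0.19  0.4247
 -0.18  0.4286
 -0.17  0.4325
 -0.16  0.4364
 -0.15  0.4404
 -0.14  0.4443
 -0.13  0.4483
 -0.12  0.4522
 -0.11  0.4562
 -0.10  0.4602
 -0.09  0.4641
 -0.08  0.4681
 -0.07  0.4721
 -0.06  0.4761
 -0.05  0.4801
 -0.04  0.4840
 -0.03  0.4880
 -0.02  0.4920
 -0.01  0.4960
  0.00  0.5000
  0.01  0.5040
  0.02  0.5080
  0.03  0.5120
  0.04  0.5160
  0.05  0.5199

T = 0.1667;  σ√T = 0.1511
d₁ = [ln(281/287) + (0.069 + ½·0.37²)·0.1667] / (σ√T) = (-0.0211 + 0.0229) / 0.1511 = 0.0118 which rounds to 0.01
d₂ = 0.0118 − 0.1511 = -0.1393 which rounds to -0.14
e^(−rT) = e^(−0.069·0.1667) = 0.9886
C = 281·N(0.01) − 287·0.9886·N(-0.14) = 281·0.5040 − 287·0.9886·0.4443 = 141.6240 − 126.0604 = 15.5636

$15.56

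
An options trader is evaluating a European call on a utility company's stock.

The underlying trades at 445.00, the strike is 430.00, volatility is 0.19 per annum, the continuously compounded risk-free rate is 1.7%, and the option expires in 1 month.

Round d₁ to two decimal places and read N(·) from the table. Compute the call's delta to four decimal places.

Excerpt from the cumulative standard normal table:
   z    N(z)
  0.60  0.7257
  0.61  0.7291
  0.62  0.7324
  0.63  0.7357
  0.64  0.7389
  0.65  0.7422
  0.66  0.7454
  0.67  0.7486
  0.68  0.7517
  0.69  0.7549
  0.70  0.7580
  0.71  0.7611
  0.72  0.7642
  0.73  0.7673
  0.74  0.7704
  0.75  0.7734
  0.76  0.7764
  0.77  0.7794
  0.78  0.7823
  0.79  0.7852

T = 0.08333;  σ√T = 0.0548
d₁ = [ln(445/430) + (0.017 + ½·0.19²)·0.08333] / (σ√T) = (0.0343 + 0.0029) / 0.0548 = 0.6784 which rounds to 0.68
N(d₁) = N(0.68) = 0.7517
Δ_call = N(d₁) = 0.7517

0.7517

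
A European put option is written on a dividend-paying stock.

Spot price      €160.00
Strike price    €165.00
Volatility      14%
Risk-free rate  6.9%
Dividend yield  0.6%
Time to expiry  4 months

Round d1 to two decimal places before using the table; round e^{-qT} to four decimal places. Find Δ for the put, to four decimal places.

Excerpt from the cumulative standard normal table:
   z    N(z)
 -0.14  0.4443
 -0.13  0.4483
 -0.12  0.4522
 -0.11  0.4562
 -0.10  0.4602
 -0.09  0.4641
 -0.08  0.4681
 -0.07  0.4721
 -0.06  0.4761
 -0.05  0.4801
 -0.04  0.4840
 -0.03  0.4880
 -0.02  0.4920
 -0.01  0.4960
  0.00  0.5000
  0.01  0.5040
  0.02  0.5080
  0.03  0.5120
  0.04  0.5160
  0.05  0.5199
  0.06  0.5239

-0.5308

σ√T = 0.14·√0.3333 = 0.0808
d₁ = [ln(160/165) + (0.069 − 0.006 + ½·0.14²)·0.3333] / (σ√T) = (-0.0308 + 0.0243) / 0.0808 = -0.0805 ≈ -0.08
N(d₁) = N(-0.08) = 0.4681
Δ_put = exp(−qT)·(N(d₁) − 1) = 0.9980·(0.4681 − 1) = -0.5308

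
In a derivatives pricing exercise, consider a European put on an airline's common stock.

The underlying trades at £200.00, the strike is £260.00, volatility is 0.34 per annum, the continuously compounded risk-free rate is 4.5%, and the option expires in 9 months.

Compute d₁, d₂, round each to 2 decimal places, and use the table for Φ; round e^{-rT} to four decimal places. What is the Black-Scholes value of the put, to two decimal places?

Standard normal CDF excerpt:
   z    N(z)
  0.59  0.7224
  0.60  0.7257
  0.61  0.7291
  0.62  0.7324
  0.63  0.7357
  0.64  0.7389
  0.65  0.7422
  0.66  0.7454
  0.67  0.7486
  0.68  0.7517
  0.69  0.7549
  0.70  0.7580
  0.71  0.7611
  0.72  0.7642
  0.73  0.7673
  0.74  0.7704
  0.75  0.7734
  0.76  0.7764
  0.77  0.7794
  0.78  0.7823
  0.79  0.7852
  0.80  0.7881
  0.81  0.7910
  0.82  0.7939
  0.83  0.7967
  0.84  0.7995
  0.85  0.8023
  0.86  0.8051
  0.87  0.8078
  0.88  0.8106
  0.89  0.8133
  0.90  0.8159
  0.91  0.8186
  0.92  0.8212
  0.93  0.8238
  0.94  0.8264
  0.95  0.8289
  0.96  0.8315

σ√T = 0.34·√0.75 = 0.2944
d₁ = [ln(200/260) + (0.045 + 0.34²/2)·0.75] / 0.2944 = [-0.2624 + 0.0771] / 0.2944 = -0.6292 ⇒ -0.63
d₂ = d₁ − σ√T = -0.6292 − 0.2944 = -0.9236 ⇒ -0.92
exp(−rT) = exp(−0.045·0.75) = 0.9668
P = 260·0.9668·N(0.92) − 200·N(0.63) = 260·0.9668·0.8212 − 200·0.7357 = 206.4234 − 147.1400 = 59.2834

£59.28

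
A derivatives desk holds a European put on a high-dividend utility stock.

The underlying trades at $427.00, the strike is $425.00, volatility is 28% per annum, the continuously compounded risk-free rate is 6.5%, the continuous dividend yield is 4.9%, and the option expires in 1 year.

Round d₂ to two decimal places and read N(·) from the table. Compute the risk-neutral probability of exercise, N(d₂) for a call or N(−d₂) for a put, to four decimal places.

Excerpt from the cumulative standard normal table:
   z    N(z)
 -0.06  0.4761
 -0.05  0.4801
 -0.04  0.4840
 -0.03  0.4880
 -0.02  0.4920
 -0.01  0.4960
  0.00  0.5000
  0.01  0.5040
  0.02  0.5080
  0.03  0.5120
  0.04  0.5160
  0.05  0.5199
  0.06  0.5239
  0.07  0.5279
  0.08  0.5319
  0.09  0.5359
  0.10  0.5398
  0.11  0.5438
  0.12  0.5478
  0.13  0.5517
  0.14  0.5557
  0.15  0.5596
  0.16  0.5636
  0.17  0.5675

σ√T = 0.28 × 1.0000 = 0.2800
d₁ = [ln(427/425) + (0.065 − 0.049 + 0.28²/2)·1] / 0.2800 = [0.0047 + 0.0552] / 0.2800 = 0.2139 → 0.21
d₂ = d₁ − σ√T = 0.2139 − 0.2800 = -0.0661 → -0.07
Pr(exercise) under Q = N(−d₂) = N(0.07) = 0.5279

0.5279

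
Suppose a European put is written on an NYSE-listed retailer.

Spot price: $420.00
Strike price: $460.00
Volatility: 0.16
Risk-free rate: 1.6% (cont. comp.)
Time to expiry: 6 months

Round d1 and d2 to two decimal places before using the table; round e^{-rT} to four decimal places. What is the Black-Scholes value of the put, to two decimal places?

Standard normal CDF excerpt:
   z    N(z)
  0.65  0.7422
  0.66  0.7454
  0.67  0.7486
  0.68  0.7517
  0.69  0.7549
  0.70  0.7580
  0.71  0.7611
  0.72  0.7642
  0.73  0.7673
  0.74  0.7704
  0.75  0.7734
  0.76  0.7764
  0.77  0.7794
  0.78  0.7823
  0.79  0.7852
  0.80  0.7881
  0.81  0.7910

σ√T = 0.16·√0.5 = 0.1131
d₁ = [ln(420/460) + (0.016 + 0.16²/2)·0.5] / 0.1131 = [-0.0910 + 0.0144] / 0.1131 = -0.6768 which rounds to -0.68
d₂ = d₁ − σ√T = -0.6768 − 0.1131 = -0.7899 which rounds to -0.79
exp(−rT) = exp(−0.016·0.5) = 0.9920
N(−d₂) = N(0.79) = 0.7852;  N(−d₁) = N(0.68) = 0.7517
P = 460·0.9920·0.7852 − 420·0.7517 = 358.3025 − 315.7140 = 42.5885

$42.59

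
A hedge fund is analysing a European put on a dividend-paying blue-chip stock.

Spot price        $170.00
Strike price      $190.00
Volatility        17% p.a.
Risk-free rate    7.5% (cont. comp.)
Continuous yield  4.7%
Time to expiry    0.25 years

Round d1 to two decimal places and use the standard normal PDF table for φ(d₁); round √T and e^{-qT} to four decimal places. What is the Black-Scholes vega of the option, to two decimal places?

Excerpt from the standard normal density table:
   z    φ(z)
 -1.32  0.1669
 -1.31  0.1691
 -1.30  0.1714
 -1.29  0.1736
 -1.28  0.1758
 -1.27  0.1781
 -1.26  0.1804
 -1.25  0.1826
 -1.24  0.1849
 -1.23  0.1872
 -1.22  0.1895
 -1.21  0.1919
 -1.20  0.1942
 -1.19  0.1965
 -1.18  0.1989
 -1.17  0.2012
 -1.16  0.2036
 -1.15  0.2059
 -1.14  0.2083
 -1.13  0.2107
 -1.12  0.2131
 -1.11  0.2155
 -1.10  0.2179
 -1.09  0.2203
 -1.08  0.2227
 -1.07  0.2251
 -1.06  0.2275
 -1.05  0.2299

16.71

σ√T = 0.17 × 0.5000 = 0.0850
d₁ = [ln(170/190) + (0.075 − 0.047 + ½·0.17²)·0.25] / (σ√T) = (-0.1112 + 0.0106) / 0.0850 = -1.1837 ⇒ -1.18
√T = √0.25 = 0.5000
φ(d₁) = φ(-1.18) = 0.1989
e^(−qT) = e^(−0.047·0.25) = 0.9883
vega = S·e^(−qT)·φ(d₁)·√T = 170·0.9883·0.1989·0.5000 = 16.7087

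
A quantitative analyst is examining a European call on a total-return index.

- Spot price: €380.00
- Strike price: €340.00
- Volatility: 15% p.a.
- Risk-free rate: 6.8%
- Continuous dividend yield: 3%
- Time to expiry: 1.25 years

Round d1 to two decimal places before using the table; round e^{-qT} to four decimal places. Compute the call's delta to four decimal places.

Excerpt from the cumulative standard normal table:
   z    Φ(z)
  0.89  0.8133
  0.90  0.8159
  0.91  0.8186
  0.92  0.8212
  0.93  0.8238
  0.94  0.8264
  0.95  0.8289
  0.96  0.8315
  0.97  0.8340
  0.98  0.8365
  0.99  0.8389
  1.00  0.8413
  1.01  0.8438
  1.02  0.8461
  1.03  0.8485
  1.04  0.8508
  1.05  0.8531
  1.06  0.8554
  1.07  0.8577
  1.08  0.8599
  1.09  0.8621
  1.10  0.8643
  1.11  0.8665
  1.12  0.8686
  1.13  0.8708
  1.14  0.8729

0.8173

σ√T = 0.15 × 1.1180 = 0.1677
d₁ = [ln(380/340) + (0.068 − 0.03 + 0.15²/2)·1.25] / 0.1677 = [0.1112 + 0.0616] / 0.1677 = 1.0303 → 1.03
N(d₁) = N(1.03) = 0.8485
Δ_call = e^(−qT)·N(d₁) = 0.9632·0.8485 = 0.8173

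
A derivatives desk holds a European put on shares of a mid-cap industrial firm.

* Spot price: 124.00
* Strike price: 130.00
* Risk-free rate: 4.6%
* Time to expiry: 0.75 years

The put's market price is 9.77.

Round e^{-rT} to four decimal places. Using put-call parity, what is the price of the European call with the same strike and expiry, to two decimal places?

exp(−rT) = exp(−0.046·0.75) = 0.9661
Put-call parity: C − P = S − K·e^(−rT) = 124 − 130·0.9661 = 124 − 125.5930 = -1.5930
C = P + (C − P) = 9.77 + (-1.5930) = 8.1770

8.18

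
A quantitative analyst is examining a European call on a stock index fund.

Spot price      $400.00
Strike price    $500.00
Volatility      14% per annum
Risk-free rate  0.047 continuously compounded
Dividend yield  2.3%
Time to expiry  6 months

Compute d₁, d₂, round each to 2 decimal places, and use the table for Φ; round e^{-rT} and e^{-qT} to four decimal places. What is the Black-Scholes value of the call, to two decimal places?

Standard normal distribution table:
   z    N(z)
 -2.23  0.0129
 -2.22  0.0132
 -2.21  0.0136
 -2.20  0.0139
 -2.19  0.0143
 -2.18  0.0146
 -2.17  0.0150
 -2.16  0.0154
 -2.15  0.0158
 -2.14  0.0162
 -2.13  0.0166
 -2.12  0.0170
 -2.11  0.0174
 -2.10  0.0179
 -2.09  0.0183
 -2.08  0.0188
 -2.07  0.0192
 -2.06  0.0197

T = 0.5;  σ√T = 0.0990
ln(S/K) + (r − q + σ²/2)T = ln(400/500) + (0.047 − 0.023 + 0.14²/2)·0.5 = -0.2231 + 0.0169 = -0.2062
d₁ = -0.2062 / 0.0990 = -2.0834 ≈ -2.08
d₂ = d₁ − σ√T = -2.0834 − 0.0990 = -2.1824 ≈ -2.18
e^(−qT) = e^(−0.023·0.5) = 0.9886;  e^(−rT) = e^(−0.047·0.5) = 0.9768
N(d₁) = N(-2.08) = 0.0188;  N(d₂) = N(-2.18) = 0.0146
C = 400·0.9886·0.0188 − 500·0.9768·0.0146 = 7.4343 − 7.1306 = 0.3036

$0.30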